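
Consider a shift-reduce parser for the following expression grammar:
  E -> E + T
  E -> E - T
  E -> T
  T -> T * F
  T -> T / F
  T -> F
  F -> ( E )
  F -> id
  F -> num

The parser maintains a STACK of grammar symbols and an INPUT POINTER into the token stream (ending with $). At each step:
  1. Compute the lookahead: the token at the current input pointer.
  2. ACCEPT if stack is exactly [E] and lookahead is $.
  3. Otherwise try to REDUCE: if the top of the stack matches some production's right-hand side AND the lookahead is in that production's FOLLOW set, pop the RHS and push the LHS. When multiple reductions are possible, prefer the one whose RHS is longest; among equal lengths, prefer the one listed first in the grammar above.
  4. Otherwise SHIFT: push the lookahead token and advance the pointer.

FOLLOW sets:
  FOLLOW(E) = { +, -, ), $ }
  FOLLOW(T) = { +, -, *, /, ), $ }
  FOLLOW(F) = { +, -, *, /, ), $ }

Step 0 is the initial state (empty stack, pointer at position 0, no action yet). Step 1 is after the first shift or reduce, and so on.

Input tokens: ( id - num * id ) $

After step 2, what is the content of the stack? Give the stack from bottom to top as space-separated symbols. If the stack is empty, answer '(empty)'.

Answer: ( id

Derivation:
Step 1: shift (. Stack=[(] ptr=1 lookahead=id remaining=[id - num * id ) $]
Step 2: shift id. Stack=[( id] ptr=2 lookahead=- remaining=[- num * id ) $]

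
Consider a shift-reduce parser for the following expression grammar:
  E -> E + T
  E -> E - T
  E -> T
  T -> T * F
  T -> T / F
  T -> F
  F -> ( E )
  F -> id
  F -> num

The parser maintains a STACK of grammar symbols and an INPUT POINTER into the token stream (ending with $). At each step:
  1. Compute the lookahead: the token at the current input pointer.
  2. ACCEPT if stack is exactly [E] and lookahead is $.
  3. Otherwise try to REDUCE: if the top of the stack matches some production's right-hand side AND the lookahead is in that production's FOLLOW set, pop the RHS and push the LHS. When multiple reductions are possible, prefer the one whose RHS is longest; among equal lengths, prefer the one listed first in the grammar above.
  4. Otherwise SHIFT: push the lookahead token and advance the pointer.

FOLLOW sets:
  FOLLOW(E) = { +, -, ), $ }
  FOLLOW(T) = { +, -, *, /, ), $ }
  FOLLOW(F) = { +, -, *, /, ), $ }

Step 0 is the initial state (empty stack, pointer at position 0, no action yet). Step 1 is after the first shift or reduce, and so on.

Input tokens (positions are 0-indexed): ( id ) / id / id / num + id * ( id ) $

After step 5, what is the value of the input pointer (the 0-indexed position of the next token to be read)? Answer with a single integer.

Answer: 2

Derivation:
Step 1: shift (. Stack=[(] ptr=1 lookahead=id remaining=[id ) / id / id / num + id * ( id ) $]
Step 2: shift id. Stack=[( id] ptr=2 lookahead=) remaining=[) / id / id / num + id * ( id ) $]
Step 3: reduce F->id. Stack=[( F] ptr=2 lookahead=) remaining=[) / id / id / num + id * ( id ) $]
Step 4: reduce T->F. Stack=[( T] ptr=2 lookahead=) remaining=[) / id / id / num + id * ( id ) $]
Step 5: reduce E->T. Stack=[( E] ptr=2 lookahead=) remaining=[) / id / id / num + id * ( id ) $]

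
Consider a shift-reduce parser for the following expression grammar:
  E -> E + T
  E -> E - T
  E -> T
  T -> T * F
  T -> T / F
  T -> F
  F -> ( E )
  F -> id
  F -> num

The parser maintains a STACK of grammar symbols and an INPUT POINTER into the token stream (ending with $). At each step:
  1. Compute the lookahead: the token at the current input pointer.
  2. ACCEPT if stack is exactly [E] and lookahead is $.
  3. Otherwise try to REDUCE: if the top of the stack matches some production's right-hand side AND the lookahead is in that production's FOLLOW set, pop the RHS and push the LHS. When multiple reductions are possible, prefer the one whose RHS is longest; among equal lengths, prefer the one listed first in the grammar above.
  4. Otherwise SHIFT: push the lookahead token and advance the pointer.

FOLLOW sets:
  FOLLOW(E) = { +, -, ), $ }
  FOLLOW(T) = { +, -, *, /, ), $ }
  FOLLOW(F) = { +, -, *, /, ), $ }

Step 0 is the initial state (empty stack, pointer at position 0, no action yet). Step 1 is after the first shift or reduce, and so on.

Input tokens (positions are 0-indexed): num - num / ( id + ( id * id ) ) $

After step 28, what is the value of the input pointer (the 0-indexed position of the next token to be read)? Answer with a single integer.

Step 1: shift num. Stack=[num] ptr=1 lookahead=- remaining=[- num / ( id + ( id * id ) ) $]
Step 2: reduce F->num. Stack=[F] ptr=1 lookahead=- remaining=[- num / ( id + ( id * id ) ) $]
Step 3: reduce T->F. Stack=[T] ptr=1 lookahead=- remaining=[- num / ( id + ( id * id ) ) $]
Step 4: reduce E->T. Stack=[E] ptr=1 lookahead=- remaining=[- num / ( id + ( id * id ) ) $]
Step 5: shift -. Stack=[E -] ptr=2 lookahead=num remaining=[num / ( id + ( id * id ) ) $]
Step 6: shift num. Stack=[E - num] ptr=3 lookahead=/ remaining=[/ ( id + ( id * id ) ) $]
Step 7: reduce F->num. Stack=[E - F] ptr=3 lookahead=/ remaining=[/ ( id + ( id * id ) ) $]
Step 8: reduce T->F. Stack=[E - T] ptr=3 lookahead=/ remaining=[/ ( id + ( id * id ) ) $]
Step 9: shift /. Stack=[E - T /] ptr=4 lookahead=( remaining=[( id + ( id * id ) ) $]
Step 10: shift (. Stack=[E - T / (] ptr=5 lookahead=id remaining=[id + ( id * id ) ) $]
Step 11: shift id. Stack=[E - T / ( id] ptr=6 lookahead=+ remaining=[+ ( id * id ) ) $]
Step 12: reduce F->id. Stack=[E - T / ( F] ptr=6 lookahead=+ remaining=[+ ( id * id ) ) $]
Step 13: reduce T->F. Stack=[E - T / ( T] ptr=6 lookahead=+ remaining=[+ ( id * id ) ) $]
Step 14: reduce E->T. Stack=[E - T / ( E] ptr=6 lookahead=+ remaining=[+ ( id * id ) ) $]
Step 15: shift +. Stack=[E - T / ( E +] ptr=7 lookahead=( remaining=[( id * id ) ) $]
Step 16: shift (. Stack=[E - T / ( E + (] ptr=8 lookahead=id remaining=[id * id ) ) $]
Step 17: shift id. Stack=[E - T / ( E + ( id] ptr=9 lookahead=* remaining=[* id ) ) $]
Step 18: reduce F->id. Stack=[E - T / ( E + ( F] ptr=9 lookahead=* remaining=[* id ) ) $]
Step 19: reduce T->F. Stack=[E - T / ( E + ( T] ptr=9 lookahead=* remaining=[* id ) ) $]
Step 20: shift *. Stack=[E - T / ( E + ( T *] ptr=10 lookahead=id remaining=[id ) ) $]
Step 21: shift id. Stack=[E - T / ( E + ( T * id] ptr=11 lookahead=) remaining=[) ) $]
Step 22: reduce F->id. Stack=[E - T / ( E + ( T * F] ptr=11 lookahead=) remaining=[) ) $]
Step 23: reduce T->T * F. Stack=[E - T / ( E + ( T] ptr=11 lookahead=) remaining=[) ) $]
Step 24: reduce E->T. Stack=[E - T / ( E + ( E] ptr=11 lookahead=) remaining=[) ) $]
Step 25: shift ). Stack=[E - T / ( E + ( E )] ptr=12 lookahead=) remaining=[) $]
Step 26: reduce F->( E ). Stack=[E - T / ( E + F] ptr=12 lookahead=) remaining=[) $]
Step 27: reduce T->F. Stack=[E - T / ( E + T] ptr=12 lookahead=) remaining=[) $]
Step 28: reduce E->E + T. Stack=[E - T / ( E] ptr=12 lookahead=) remaining=[) $]

Answer: 12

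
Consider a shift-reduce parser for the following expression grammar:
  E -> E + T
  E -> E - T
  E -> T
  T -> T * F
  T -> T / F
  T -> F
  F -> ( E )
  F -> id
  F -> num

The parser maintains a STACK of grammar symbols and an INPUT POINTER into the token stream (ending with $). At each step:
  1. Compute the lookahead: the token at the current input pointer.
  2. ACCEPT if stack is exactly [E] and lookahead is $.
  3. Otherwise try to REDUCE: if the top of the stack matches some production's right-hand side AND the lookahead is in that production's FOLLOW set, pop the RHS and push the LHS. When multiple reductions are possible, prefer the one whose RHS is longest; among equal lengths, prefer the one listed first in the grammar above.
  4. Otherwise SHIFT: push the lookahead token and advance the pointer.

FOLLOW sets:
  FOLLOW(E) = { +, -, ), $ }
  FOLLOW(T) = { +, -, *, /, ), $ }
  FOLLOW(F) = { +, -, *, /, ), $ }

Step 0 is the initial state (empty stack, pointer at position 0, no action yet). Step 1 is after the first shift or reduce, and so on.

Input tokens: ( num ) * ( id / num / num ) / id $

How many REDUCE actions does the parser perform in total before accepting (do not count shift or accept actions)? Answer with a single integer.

Step 1: shift (. Stack=[(] ptr=1 lookahead=num remaining=[num ) * ( id / num / num ) / id $]
Step 2: shift num. Stack=[( num] ptr=2 lookahead=) remaining=[) * ( id / num / num ) / id $]
Step 3: reduce F->num. Stack=[( F] ptr=2 lookahead=) remaining=[) * ( id / num / num ) / id $]
Step 4: reduce T->F. Stack=[( T] ptr=2 lookahead=) remaining=[) * ( id / num / num ) / id $]
Step 5: reduce E->T. Stack=[( E] ptr=2 lookahead=) remaining=[) * ( id / num / num ) / id $]
Step 6: shift ). Stack=[( E )] ptr=3 lookahead=* remaining=[* ( id / num / num ) / id $]
Step 7: reduce F->( E ). Stack=[F] ptr=3 lookahead=* remaining=[* ( id / num / num ) / id $]
Step 8: reduce T->F. Stack=[T] ptr=3 lookahead=* remaining=[* ( id / num / num ) / id $]
Step 9: shift *. Stack=[T *] ptr=4 lookahead=( remaining=[( id / num / num ) / id $]
Step 10: shift (. Stack=[T * (] ptr=5 lookahead=id remaining=[id / num / num ) / id $]
Step 11: shift id. Stack=[T * ( id] ptr=6 lookahead=/ remaining=[/ num / num ) / id $]
Step 12: reduce F->id. Stack=[T * ( F] ptr=6 lookahead=/ remaining=[/ num / num ) / id $]
Step 13: reduce T->F. Stack=[T * ( T] ptr=6 lookahead=/ remaining=[/ num / num ) / id $]
Step 14: shift /. Stack=[T * ( T /] ptr=7 lookahead=num remaining=[num / num ) / id $]
Step 15: shift num. Stack=[T * ( T / num] ptr=8 lookahead=/ remaining=[/ num ) / id $]
Step 16: reduce F->num. Stack=[T * ( T / F] ptr=8 lookahead=/ remaining=[/ num ) / id $]
Step 17: reduce T->T / F. Stack=[T * ( T] ptr=8 lookahead=/ remaining=[/ num ) / id $]
Step 18: shift /. Stack=[T * ( T /] ptr=9 lookahead=num remaining=[num ) / id $]
Step 19: shift num. Stack=[T * ( T / num] ptr=10 lookahead=) remaining=[) / id $]
Step 20: reduce F->num. Stack=[T * ( T / F] ptr=10 lookahead=) remaining=[) / id $]
Step 21: reduce T->T / F. Stack=[T * ( T] ptr=10 lookahead=) remaining=[) / id $]
Step 22: reduce E->T. Stack=[T * ( E] ptr=10 lookahead=) remaining=[) / id $]
Step 23: shift ). Stack=[T * ( E )] ptr=11 lookahead=/ remaining=[/ id $]
Step 24: reduce F->( E ). Stack=[T * F] ptr=11 lookahead=/ remaining=[/ id $]
Step 25: reduce T->T * F. Stack=[T] ptr=11 lookahead=/ remaining=[/ id $]
Step 26: shift /. Stack=[T /] ptr=12 lookahead=id remaining=[id $]
Step 27: shift id. Stack=[T / id] ptr=13 lookahead=$ remaining=[$]
Step 28: reduce F->id. Stack=[T / F] ptr=13 lookahead=$ remaining=[$]
Step 29: reduce T->T / F. Stack=[T] ptr=13 lookahead=$ remaining=[$]
Step 30: reduce E->T. Stack=[E] ptr=13 lookahead=$ remaining=[$]
Step 31: accept. Stack=[E] ptr=13 lookahead=$ remaining=[$]

Answer: 17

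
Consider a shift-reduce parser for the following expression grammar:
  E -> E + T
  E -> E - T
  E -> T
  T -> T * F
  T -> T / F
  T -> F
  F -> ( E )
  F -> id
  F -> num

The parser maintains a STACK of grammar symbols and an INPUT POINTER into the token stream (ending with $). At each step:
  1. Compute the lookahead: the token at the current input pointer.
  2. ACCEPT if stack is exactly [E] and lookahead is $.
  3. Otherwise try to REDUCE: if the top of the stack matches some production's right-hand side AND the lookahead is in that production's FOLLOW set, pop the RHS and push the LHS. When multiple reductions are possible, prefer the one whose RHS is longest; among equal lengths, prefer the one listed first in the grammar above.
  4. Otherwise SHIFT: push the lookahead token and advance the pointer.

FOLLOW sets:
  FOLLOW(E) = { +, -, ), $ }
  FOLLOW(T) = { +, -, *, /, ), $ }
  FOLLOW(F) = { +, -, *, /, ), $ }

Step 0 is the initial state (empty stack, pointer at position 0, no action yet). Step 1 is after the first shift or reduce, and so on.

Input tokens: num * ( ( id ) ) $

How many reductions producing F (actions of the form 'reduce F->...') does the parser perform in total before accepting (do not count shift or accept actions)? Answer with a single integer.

Step 1: shift num. Stack=[num] ptr=1 lookahead=* remaining=[* ( ( id ) ) $]
Step 2: reduce F->num. Stack=[F] ptr=1 lookahead=* remaining=[* ( ( id ) ) $]
Step 3: reduce T->F. Stack=[T] ptr=1 lookahead=* remaining=[* ( ( id ) ) $]
Step 4: shift *. Stack=[T *] ptr=2 lookahead=( remaining=[( ( id ) ) $]
Step 5: shift (. Stack=[T * (] ptr=3 lookahead=( remaining=[( id ) ) $]
Step 6: shift (. Stack=[T * ( (] ptr=4 lookahead=id remaining=[id ) ) $]
Step 7: shift id. Stack=[T * ( ( id] ptr=5 lookahead=) remaining=[) ) $]
Step 8: reduce F->id. Stack=[T * ( ( F] ptr=5 lookahead=) remaining=[) ) $]
Step 9: reduce T->F. Stack=[T * ( ( T] ptr=5 lookahead=) remaining=[) ) $]
Step 10: reduce E->T. Stack=[T * ( ( E] ptr=5 lookahead=) remaining=[) ) $]
Step 11: shift ). Stack=[T * ( ( E )] ptr=6 lookahead=) remaining=[) $]
Step 12: reduce F->( E ). Stack=[T * ( F] ptr=6 lookahead=) remaining=[) $]
Step 13: reduce T->F. Stack=[T * ( T] ptr=6 lookahead=) remaining=[) $]
Step 14: reduce E->T. Stack=[T * ( E] ptr=6 lookahead=) remaining=[) $]
Step 15: shift ). Stack=[T * ( E )] ptr=7 lookahead=$ remaining=[$]
Step 16: reduce F->( E ). Stack=[T * F] ptr=7 lookahead=$ remaining=[$]
Step 17: reduce T->T * F. Stack=[T] ptr=7 lookahead=$ remaining=[$]
Step 18: reduce E->T. Stack=[E] ptr=7 lookahead=$ remaining=[$]
Step 19: accept. Stack=[E] ptr=7 lookahead=$ remaining=[$]

Answer: 4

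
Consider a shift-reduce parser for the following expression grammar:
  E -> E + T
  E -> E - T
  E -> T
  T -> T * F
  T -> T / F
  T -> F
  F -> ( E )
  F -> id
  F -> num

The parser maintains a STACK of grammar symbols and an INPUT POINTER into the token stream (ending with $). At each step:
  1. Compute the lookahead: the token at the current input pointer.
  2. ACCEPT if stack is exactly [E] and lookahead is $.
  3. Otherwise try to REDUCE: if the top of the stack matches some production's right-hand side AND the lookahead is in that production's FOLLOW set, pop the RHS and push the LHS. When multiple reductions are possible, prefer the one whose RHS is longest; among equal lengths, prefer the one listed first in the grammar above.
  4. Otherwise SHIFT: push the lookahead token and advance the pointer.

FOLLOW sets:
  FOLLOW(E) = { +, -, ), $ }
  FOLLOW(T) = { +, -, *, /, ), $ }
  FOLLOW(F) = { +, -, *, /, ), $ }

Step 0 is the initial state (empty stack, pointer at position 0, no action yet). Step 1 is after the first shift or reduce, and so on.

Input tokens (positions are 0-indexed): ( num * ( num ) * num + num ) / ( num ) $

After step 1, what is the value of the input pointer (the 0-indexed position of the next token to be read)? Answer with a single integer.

Step 1: shift (. Stack=[(] ptr=1 lookahead=num remaining=[num * ( num ) * num + num ) / ( num ) $]

Answer: 1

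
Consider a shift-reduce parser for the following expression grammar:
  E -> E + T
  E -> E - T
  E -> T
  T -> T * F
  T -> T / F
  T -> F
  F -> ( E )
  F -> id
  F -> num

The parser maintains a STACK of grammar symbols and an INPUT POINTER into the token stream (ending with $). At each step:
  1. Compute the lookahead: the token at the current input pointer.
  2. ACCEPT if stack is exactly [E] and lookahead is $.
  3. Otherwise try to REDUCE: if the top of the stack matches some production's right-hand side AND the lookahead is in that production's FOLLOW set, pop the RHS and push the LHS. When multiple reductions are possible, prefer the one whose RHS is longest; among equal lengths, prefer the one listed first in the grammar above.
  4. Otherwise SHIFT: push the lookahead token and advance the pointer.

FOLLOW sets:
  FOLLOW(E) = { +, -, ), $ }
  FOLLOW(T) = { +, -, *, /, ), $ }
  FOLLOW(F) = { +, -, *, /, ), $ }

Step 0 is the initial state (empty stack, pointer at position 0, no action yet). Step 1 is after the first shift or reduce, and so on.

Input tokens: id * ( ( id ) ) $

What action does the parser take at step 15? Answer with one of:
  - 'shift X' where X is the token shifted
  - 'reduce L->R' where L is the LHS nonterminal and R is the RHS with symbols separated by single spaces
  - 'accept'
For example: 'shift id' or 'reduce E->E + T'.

Answer: shift )

Derivation:
Step 1: shift id. Stack=[id] ptr=1 lookahead=* remaining=[* ( ( id ) ) $]
Step 2: reduce F->id. Stack=[F] ptr=1 lookahead=* remaining=[* ( ( id ) ) $]
Step 3: reduce T->F. Stack=[T] ptr=1 lookahead=* remaining=[* ( ( id ) ) $]
Step 4: shift *. Stack=[T *] ptr=2 lookahead=( remaining=[( ( id ) ) $]
Step 5: shift (. Stack=[T * (] ptr=3 lookahead=( remaining=[( id ) ) $]
Step 6: shift (. Stack=[T * ( (] ptr=4 lookahead=id remaining=[id ) ) $]
Step 7: shift id. Stack=[T * ( ( id] ptr=5 lookahead=) remaining=[) ) $]
Step 8: reduce F->id. Stack=[T * ( ( F] ptr=5 lookahead=) remaining=[) ) $]
Step 9: reduce T->F. Stack=[T * ( ( T] ptr=5 lookahead=) remaining=[) ) $]
Step 10: reduce E->T. Stack=[T * ( ( E] ptr=5 lookahead=) remaining=[) ) $]
Step 11: shift ). Stack=[T * ( ( E )] ptr=6 lookahead=) remaining=[) $]
Step 12: reduce F->( E ). Stack=[T * ( F] ptr=6 lookahead=) remaining=[) $]
Step 13: reduce T->F. Stack=[T * ( T] ptr=6 lookahead=) remaining=[) $]
Step 14: reduce E->T. Stack=[T * ( E] ptr=6 lookahead=) remaining=[) $]
Step 15: shift ). Stack=[T * ( E )] ptr=7 lookahead=$ remaining=[$]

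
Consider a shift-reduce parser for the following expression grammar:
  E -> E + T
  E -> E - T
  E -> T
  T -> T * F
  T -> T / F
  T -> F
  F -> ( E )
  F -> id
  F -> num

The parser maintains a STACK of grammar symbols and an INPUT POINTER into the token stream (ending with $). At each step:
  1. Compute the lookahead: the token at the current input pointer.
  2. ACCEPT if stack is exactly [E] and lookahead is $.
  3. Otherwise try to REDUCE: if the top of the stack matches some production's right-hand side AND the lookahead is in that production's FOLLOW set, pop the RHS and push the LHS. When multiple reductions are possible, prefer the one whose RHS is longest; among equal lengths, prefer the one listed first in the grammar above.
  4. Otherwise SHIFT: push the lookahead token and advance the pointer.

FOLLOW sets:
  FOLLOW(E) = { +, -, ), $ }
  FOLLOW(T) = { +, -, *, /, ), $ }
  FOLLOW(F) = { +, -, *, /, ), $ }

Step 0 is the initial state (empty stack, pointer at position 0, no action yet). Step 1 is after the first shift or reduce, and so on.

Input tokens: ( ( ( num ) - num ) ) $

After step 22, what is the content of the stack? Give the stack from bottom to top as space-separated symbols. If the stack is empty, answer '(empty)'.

Step 1: shift (. Stack=[(] ptr=1 lookahead=( remaining=[( ( num ) - num ) ) $]
Step 2: shift (. Stack=[( (] ptr=2 lookahead=( remaining=[( num ) - num ) ) $]
Step 3: shift (. Stack=[( ( (] ptr=3 lookahead=num remaining=[num ) - num ) ) $]
Step 4: shift num. Stack=[( ( ( num] ptr=4 lookahead=) remaining=[) - num ) ) $]
Step 5: reduce F->num. Stack=[( ( ( F] ptr=4 lookahead=) remaining=[) - num ) ) $]
Step 6: reduce T->F. Stack=[( ( ( T] ptr=4 lookahead=) remaining=[) - num ) ) $]
Step 7: reduce E->T. Stack=[( ( ( E] ptr=4 lookahead=) remaining=[) - num ) ) $]
Step 8: shift ). Stack=[( ( ( E )] ptr=5 lookahead=- remaining=[- num ) ) $]
Step 9: reduce F->( E ). Stack=[( ( F] ptr=5 lookahead=- remaining=[- num ) ) $]
Step 10: reduce T->F. Stack=[( ( T] ptr=5 lookahead=- remaining=[- num ) ) $]
Step 11: reduce E->T. Stack=[( ( E] ptr=5 lookahead=- remaining=[- num ) ) $]
Step 12: shift -. Stack=[( ( E -] ptr=6 lookahead=num remaining=[num ) ) $]
Step 13: shift num. Stack=[( ( E - num] ptr=7 lookahead=) remaining=[) ) $]
Step 14: reduce F->num. Stack=[( ( E - F] ptr=7 lookahead=) remaining=[) ) $]
Step 15: reduce T->F. Stack=[( ( E - T] ptr=7 lookahead=) remaining=[) ) $]
Step 16: reduce E->E - T. Stack=[( ( E] ptr=7 lookahead=) remaining=[) ) $]
Step 17: shift ). Stack=[( ( E )] ptr=8 lookahead=) remaining=[) $]
Step 18: reduce F->( E ). Stack=[( F] ptr=8 lookahead=) remaining=[) $]
Step 19: reduce T->F. Stack=[( T] ptr=8 lookahead=) remaining=[) $]
Step 20: reduce E->T. Stack=[( E] ptr=8 lookahead=) remaining=[) $]
Step 21: shift ). Stack=[( E )] ptr=9 lookahead=$ remaining=[$]
Step 22: reduce F->( E ). Stack=[F] ptr=9 lookahead=$ remaining=[$]

Answer: F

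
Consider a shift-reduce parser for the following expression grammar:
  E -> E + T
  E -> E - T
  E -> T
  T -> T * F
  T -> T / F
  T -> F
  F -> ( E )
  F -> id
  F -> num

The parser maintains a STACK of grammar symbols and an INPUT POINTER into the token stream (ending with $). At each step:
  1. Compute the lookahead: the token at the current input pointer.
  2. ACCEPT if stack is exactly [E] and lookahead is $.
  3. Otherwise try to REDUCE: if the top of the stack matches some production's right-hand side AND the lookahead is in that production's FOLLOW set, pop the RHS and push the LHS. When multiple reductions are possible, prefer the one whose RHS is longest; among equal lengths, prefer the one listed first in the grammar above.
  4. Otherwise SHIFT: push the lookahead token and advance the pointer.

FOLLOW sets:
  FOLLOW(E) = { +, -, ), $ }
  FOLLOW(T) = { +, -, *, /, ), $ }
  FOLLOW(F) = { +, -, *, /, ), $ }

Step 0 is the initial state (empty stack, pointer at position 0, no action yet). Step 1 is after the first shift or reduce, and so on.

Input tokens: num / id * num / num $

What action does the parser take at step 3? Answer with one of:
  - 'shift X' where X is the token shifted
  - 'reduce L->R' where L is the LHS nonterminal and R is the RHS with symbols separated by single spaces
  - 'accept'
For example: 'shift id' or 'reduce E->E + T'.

Answer: reduce T->F

Derivation:
Step 1: shift num. Stack=[num] ptr=1 lookahead=/ remaining=[/ id * num / num $]
Step 2: reduce F->num. Stack=[F] ptr=1 lookahead=/ remaining=[/ id * num / num $]
Step 3: reduce T->F. Stack=[T] ptr=1 lookahead=/ remaining=[/ id * num / num $]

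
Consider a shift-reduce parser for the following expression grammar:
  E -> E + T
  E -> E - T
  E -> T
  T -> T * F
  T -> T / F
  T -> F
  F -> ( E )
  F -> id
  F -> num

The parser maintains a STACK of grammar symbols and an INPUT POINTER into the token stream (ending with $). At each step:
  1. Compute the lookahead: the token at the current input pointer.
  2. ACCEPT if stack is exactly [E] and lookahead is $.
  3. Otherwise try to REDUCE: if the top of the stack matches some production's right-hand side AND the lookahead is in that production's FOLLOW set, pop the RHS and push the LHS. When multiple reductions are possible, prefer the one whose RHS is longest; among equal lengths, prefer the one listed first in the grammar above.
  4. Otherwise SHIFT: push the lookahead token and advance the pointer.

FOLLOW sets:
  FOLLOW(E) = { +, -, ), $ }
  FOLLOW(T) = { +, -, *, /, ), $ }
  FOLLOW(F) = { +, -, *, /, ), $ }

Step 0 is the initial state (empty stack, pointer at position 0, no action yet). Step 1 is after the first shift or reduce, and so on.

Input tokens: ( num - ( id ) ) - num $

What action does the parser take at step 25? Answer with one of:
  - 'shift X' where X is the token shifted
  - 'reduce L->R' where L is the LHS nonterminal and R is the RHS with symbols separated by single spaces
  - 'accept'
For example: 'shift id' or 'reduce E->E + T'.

Step 1: shift (. Stack=[(] ptr=1 lookahead=num remaining=[num - ( id ) ) - num $]
Step 2: shift num. Stack=[( num] ptr=2 lookahead=- remaining=[- ( id ) ) - num $]
Step 3: reduce F->num. Stack=[( F] ptr=2 lookahead=- remaining=[- ( id ) ) - num $]
Step 4: reduce T->F. Stack=[( T] ptr=2 lookahead=- remaining=[- ( id ) ) - num $]
Step 5: reduce E->T. Stack=[( E] ptr=2 lookahead=- remaining=[- ( id ) ) - num $]
Step 6: shift -. Stack=[( E -] ptr=3 lookahead=( remaining=[( id ) ) - num $]
Step 7: shift (. Stack=[( E - (] ptr=4 lookahead=id remaining=[id ) ) - num $]
Step 8: shift id. Stack=[( E - ( id] ptr=5 lookahead=) remaining=[) ) - num $]
Step 9: reduce F->id. Stack=[( E - ( F] ptr=5 lookahead=) remaining=[) ) - num $]
Step 10: reduce T->F. Stack=[( E - ( T] ptr=5 lookahead=) remaining=[) ) - num $]
Step 11: reduce E->T. Stack=[( E - ( E] ptr=5 lookahead=) remaining=[) ) - num $]
Step 12: shift ). Stack=[( E - ( E )] ptr=6 lookahead=) remaining=[) - num $]
Step 13: reduce F->( E ). Stack=[( E - F] ptr=6 lookahead=) remaining=[) - num $]
Step 14: reduce T->F. Stack=[( E - T] ptr=6 lookahead=) remaining=[) - num $]
Step 15: reduce E->E - T. Stack=[( E] ptr=6 lookahead=) remaining=[) - num $]
Step 16: shift ). Stack=[( E )] ptr=7 lookahead=- remaining=[- num $]
Step 17: reduce F->( E ). Stack=[F] ptr=7 lookahead=- remaining=[- num $]
Step 18: reduce T->F. Stack=[T] ptr=7 lookahead=- remaining=[- num $]
Step 19: reduce E->T. Stack=[E] ptr=7 lookahead=- remaining=[- num $]
Step 20: shift -. Stack=[E -] ptr=8 lookahead=num remaining=[num $]
Step 21: shift num. Stack=[E - num] ptr=9 lookahead=$ remaining=[$]
Step 22: reduce F->num. Stack=[E - F] ptr=9 lookahead=$ remaining=[$]
Step 23: reduce T->F. Stack=[E - T] ptr=9 lookahead=$ remaining=[$]
Step 24: reduce E->E - T. Stack=[E] ptr=9 lookahead=$ remaining=[$]
Step 25: accept. Stack=[E] ptr=9 lookahead=$ remaining=[$]

Answer: accept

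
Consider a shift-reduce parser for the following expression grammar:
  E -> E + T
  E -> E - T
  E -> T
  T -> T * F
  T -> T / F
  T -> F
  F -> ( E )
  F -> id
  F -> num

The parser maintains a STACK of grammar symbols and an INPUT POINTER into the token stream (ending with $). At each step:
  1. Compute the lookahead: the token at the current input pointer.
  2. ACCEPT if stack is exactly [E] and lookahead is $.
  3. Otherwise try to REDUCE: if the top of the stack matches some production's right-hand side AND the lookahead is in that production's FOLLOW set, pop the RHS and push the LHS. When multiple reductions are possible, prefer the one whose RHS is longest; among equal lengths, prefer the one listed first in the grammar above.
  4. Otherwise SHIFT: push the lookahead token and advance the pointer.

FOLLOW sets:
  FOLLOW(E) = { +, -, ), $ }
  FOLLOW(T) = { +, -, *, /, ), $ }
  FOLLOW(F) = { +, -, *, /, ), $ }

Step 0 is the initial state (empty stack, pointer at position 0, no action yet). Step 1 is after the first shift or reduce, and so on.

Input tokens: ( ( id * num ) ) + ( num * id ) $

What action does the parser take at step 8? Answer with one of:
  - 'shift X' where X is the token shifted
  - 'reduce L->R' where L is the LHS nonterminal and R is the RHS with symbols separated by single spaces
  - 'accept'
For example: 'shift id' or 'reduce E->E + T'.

Step 1: shift (. Stack=[(] ptr=1 lookahead=( remaining=[( id * num ) ) + ( num * id ) $]
Step 2: shift (. Stack=[( (] ptr=2 lookahead=id remaining=[id * num ) ) + ( num * id ) $]
Step 3: shift id. Stack=[( ( id] ptr=3 lookahead=* remaining=[* num ) ) + ( num * id ) $]
Step 4: reduce F->id. Stack=[( ( F] ptr=3 lookahead=* remaining=[* num ) ) + ( num * id ) $]
Step 5: reduce T->F. Stack=[( ( T] ptr=3 lookahead=* remaining=[* num ) ) + ( num * id ) $]
Step 6: shift *. Stack=[( ( T *] ptr=4 lookahead=num remaining=[num ) ) + ( num * id ) $]
Step 7: shift num. Stack=[( ( T * num] ptr=5 lookahead=) remaining=[) ) + ( num * id ) $]
Step 8: reduce F->num. Stack=[( ( T * F] ptr=5 lookahead=) remaining=[) ) + ( num * id ) $]

Answer: reduce F->num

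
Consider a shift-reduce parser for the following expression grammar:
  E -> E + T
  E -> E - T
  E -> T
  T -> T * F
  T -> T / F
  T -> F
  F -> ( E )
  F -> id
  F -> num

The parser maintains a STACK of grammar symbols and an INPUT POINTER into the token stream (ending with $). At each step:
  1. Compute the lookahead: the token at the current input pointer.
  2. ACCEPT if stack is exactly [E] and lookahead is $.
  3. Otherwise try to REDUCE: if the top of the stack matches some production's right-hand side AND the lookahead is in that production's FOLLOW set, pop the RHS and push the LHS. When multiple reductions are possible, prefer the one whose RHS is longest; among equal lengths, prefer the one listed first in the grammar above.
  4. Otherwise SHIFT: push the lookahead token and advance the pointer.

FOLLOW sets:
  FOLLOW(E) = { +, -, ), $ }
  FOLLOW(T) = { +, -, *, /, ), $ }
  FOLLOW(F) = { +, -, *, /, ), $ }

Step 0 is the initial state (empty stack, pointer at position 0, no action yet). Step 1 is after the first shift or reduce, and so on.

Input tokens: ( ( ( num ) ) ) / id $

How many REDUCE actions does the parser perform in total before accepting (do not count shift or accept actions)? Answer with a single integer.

Step 1: shift (. Stack=[(] ptr=1 lookahead=( remaining=[( ( num ) ) ) / id $]
Step 2: shift (. Stack=[( (] ptr=2 lookahead=( remaining=[( num ) ) ) / id $]
Step 3: shift (. Stack=[( ( (] ptr=3 lookahead=num remaining=[num ) ) ) / id $]
Step 4: shift num. Stack=[( ( ( num] ptr=4 lookahead=) remaining=[) ) ) / id $]
Step 5: reduce F->num. Stack=[( ( ( F] ptr=4 lookahead=) remaining=[) ) ) / id $]
Step 6: reduce T->F. Stack=[( ( ( T] ptr=4 lookahead=) remaining=[) ) ) / id $]
Step 7: reduce E->T. Stack=[( ( ( E] ptr=4 lookahead=) remaining=[) ) ) / id $]
Step 8: shift ). Stack=[( ( ( E )] ptr=5 lookahead=) remaining=[) ) / id $]
Step 9: reduce F->( E ). Stack=[( ( F] ptr=5 lookahead=) remaining=[) ) / id $]
Step 10: reduce T->F. Stack=[( ( T] ptr=5 lookahead=) remaining=[) ) / id $]
Step 11: reduce E->T. Stack=[( ( E] ptr=5 lookahead=) remaining=[) ) / id $]
Step 12: shift ). Stack=[( ( E )] ptr=6 lookahead=) remaining=[) / id $]
Step 13: reduce F->( E ). Stack=[( F] ptr=6 lookahead=) remaining=[) / id $]
Step 14: reduce T->F. Stack=[( T] ptr=6 lookahead=) remaining=[) / id $]
Step 15: reduce E->T. Stack=[( E] ptr=6 lookahead=) remaining=[) / id $]
Step 16: shift ). Stack=[( E )] ptr=7 lookahead=/ remaining=[/ id $]
Step 17: reduce F->( E ). Stack=[F] ptr=7 lookahead=/ remaining=[/ id $]
Step 18: reduce T->F. Stack=[T] ptr=7 lookahead=/ remaining=[/ id $]
Step 19: shift /. Stack=[T /] ptr=8 lookahead=id remaining=[id $]
Step 20: shift id. Stack=[T / id] ptr=9 lookahead=$ remaining=[$]
Step 21: reduce F->id. Stack=[T / F] ptr=9 lookahead=$ remaining=[$]
Step 22: reduce T->T / F. Stack=[T] ptr=9 lookahead=$ remaining=[$]
Step 23: reduce E->T. Stack=[E] ptr=9 lookahead=$ remaining=[$]
Step 24: accept. Stack=[E] ptr=9 lookahead=$ remaining=[$]

Answer: 14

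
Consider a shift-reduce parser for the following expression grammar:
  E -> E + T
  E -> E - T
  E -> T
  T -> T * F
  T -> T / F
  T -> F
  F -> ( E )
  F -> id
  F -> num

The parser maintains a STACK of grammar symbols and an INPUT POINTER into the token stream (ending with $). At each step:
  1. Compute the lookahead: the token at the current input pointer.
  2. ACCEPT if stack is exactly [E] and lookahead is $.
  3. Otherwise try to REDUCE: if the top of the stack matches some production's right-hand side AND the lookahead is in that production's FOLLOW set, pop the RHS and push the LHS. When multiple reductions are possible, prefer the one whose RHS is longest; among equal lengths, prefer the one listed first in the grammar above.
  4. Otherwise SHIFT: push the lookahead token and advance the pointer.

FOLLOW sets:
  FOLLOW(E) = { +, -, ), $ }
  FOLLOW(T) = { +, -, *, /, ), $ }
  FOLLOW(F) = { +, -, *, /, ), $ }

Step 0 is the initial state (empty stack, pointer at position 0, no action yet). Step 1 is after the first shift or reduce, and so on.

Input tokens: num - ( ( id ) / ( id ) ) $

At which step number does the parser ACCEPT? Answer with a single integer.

Answer: 29

Derivation:
Step 1: shift num. Stack=[num] ptr=1 lookahead=- remaining=[- ( ( id ) / ( id ) ) $]
Step 2: reduce F->num. Stack=[F] ptr=1 lookahead=- remaining=[- ( ( id ) / ( id ) ) $]
Step 3: reduce T->F. Stack=[T] ptr=1 lookahead=- remaining=[- ( ( id ) / ( id ) ) $]
Step 4: reduce E->T. Stack=[E] ptr=1 lookahead=- remaining=[- ( ( id ) / ( id ) ) $]
Step 5: shift -. Stack=[E -] ptr=2 lookahead=( remaining=[( ( id ) / ( id ) ) $]
Step 6: shift (. Stack=[E - (] ptr=3 lookahead=( remaining=[( id ) / ( id ) ) $]
Step 7: shift (. Stack=[E - ( (] ptr=4 lookahead=id remaining=[id ) / ( id ) ) $]
Step 8: shift id. Stack=[E - ( ( id] ptr=5 lookahead=) remaining=[) / ( id ) ) $]
Step 9: reduce F->id. Stack=[E - ( ( F] ptr=5 lookahead=) remaining=[) / ( id ) ) $]
Step 10: reduce T->F. Stack=[E - ( ( T] ptr=5 lookahead=) remaining=[) / ( id ) ) $]
Step 11: reduce E->T. Stack=[E - ( ( E] ptr=5 lookahead=) remaining=[) / ( id ) ) $]
Step 12: shift ). Stack=[E - ( ( E )] ptr=6 lookahead=/ remaining=[/ ( id ) ) $]
Step 13: reduce F->( E ). Stack=[E - ( F] ptr=6 lookahead=/ remaining=[/ ( id ) ) $]
Step 14: reduce T->F. Stack=[E - ( T] ptr=6 lookahead=/ remaining=[/ ( id ) ) $]
Step 15: shift /. Stack=[E - ( T /] ptr=7 lookahead=( remaining=[( id ) ) $]
Step 16: shift (. Stack=[E - ( T / (] ptr=8 lookahead=id remaining=[id ) ) $]
Step 17: shift id. Stack=[E - ( T / ( id] ptr=9 lookahead=) remaining=[) ) $]
Step 18: reduce F->id. Stack=[E - ( T / ( F] ptr=9 lookahead=) remaining=[) ) $]
Step 19: reduce T->F. Stack=[E - ( T / ( T] ptr=9 lookahead=) remaining=[) ) $]
Step 20: reduce E->T. Stack=[E - ( T / ( E] ptr=9 lookahead=) remaining=[) ) $]
Step 21: shift ). Stack=[E - ( T / ( E )] ptr=10 lookahead=) remaining=[) $]
Step 22: reduce F->( E ). Stack=[E - ( T / F] ptr=10 lookahead=) remaining=[) $]
Step 23: reduce T->T / F. Stack=[E - ( T] ptr=10 lookahead=) remaining=[) $]
Step 24: reduce E->T. Stack=[E - ( E] ptr=10 lookahead=) remaining=[) $]
Step 25: shift ). Stack=[E - ( E )] ptr=11 lookahead=$ remaining=[$]
Step 26: reduce F->( E ). Stack=[E - F] ptr=11 lookahead=$ remaining=[$]
Step 27: reduce T->F. Stack=[E - T] ptr=11 lookahead=$ remaining=[$]
Step 28: reduce E->E - T. Stack=[E] ptr=11 lookahead=$ remaining=[$]
Step 29: accept. Stack=[E] ptr=11 lookahead=$ remaining=[$]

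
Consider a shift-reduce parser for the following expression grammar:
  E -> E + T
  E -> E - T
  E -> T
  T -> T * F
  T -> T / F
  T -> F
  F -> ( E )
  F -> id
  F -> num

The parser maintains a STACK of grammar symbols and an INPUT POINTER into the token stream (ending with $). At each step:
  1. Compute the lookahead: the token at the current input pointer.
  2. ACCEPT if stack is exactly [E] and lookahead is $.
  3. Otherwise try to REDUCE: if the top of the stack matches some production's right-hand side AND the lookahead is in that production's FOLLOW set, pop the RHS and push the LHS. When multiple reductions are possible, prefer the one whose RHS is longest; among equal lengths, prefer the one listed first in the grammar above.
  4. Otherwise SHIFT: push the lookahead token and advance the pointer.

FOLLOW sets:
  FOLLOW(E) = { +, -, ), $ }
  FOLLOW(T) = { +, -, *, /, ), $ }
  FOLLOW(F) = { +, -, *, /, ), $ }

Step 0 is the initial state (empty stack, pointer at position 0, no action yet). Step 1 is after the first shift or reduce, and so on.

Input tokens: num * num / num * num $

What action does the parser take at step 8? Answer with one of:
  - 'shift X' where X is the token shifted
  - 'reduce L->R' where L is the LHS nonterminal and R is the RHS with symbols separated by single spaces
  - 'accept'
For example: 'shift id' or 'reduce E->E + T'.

Step 1: shift num. Stack=[num] ptr=1 lookahead=* remaining=[* num / num * num $]
Step 2: reduce F->num. Stack=[F] ptr=1 lookahead=* remaining=[* num / num * num $]
Step 3: reduce T->F. Stack=[T] ptr=1 lookahead=* remaining=[* num / num * num $]
Step 4: shift *. Stack=[T *] ptr=2 lookahead=num remaining=[num / num * num $]
Step 5: shift num. Stack=[T * num] ptr=3 lookahead=/ remaining=[/ num * num $]
Step 6: reduce F->num. Stack=[T * F] ptr=3 lookahead=/ remaining=[/ num * num $]
Step 7: reduce T->T * F. Stack=[T] ptr=3 lookahead=/ remaining=[/ num * num $]
Step 8: shift /. Stack=[T /] ptr=4 lookahead=num remaining=[num * num $]

Answer: shift /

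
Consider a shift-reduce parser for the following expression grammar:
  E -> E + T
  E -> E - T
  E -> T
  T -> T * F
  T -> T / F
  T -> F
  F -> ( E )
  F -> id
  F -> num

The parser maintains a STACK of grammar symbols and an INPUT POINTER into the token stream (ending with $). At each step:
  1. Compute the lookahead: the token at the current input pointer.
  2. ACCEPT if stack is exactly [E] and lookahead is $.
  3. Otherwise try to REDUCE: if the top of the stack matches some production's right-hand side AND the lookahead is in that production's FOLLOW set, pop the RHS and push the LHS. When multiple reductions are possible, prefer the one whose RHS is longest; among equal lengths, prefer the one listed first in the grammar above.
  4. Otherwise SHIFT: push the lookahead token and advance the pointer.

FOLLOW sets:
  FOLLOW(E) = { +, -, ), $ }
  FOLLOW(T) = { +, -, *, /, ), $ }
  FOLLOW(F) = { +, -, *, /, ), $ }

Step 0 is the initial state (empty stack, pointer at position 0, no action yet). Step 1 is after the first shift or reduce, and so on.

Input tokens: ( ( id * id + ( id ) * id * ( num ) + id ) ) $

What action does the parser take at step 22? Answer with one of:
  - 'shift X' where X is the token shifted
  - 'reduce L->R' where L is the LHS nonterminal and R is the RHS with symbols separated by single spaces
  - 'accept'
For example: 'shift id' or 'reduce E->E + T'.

Step 1: shift (. Stack=[(] ptr=1 lookahead=( remaining=[( id * id + ( id ) * id * ( num ) + id ) ) $]
Step 2: shift (. Stack=[( (] ptr=2 lookahead=id remaining=[id * id + ( id ) * id * ( num ) + id ) ) $]
Step 3: shift id. Stack=[( ( id] ptr=3 lookahead=* remaining=[* id + ( id ) * id * ( num ) + id ) ) $]
Step 4: reduce F->id. Stack=[( ( F] ptr=3 lookahead=* remaining=[* id + ( id ) * id * ( num ) + id ) ) $]
Step 5: reduce T->F. Stack=[( ( T] ptr=3 lookahead=* remaining=[* id + ( id ) * id * ( num ) + id ) ) $]
Step 6: shift *. Stack=[( ( T *] ptr=4 lookahead=id remaining=[id + ( id ) * id * ( num ) + id ) ) $]
Step 7: shift id. Stack=[( ( T * id] ptr=5 lookahead=+ remaining=[+ ( id ) * id * ( num ) + id ) ) $]
Step 8: reduce F->id. Stack=[( ( T * F] ptr=5 lookahead=+ remaining=[+ ( id ) * id * ( num ) + id ) ) $]
Step 9: reduce T->T * F. Stack=[( ( T] ptr=5 lookahead=+ remaining=[+ ( id ) * id * ( num ) + id ) ) $]
Step 10: reduce E->T. Stack=[( ( E] ptr=5 lookahead=+ remaining=[+ ( id ) * id * ( num ) + id ) ) $]
Step 11: shift +. Stack=[( ( E +] ptr=6 lookahead=( remaining=[( id ) * id * ( num ) + id ) ) $]
Step 12: shift (. Stack=[( ( E + (] ptr=7 lookahead=id remaining=[id ) * id * ( num ) + id ) ) $]
Step 13: shift id. Stack=[( ( E + ( id] ptr=8 lookahead=) remaining=[) * id * ( num ) + id ) ) $]
Step 14: reduce F->id. Stack=[( ( E + ( F] ptr=8 lookahead=) remaining=[) * id * ( num ) + id ) ) $]
Step 15: reduce T->F. Stack=[( ( E + ( T] ptr=8 lookahead=) remaining=[) * id * ( num ) + id ) ) $]
Step 16: reduce E->T. Stack=[( ( E + ( E] ptr=8 lookahead=) remaining=[) * id * ( num ) + id ) ) $]
Step 17: shift ). Stack=[( ( E + ( E )] ptr=9 lookahead=* remaining=[* id * ( num ) + id ) ) $]
Step 18: reduce F->( E ). Stack=[( ( E + F] ptr=9 lookahead=* remaining=[* id * ( num ) + id ) ) $]
Step 19: reduce T->F. Stack=[( ( E + T] ptr=9 lookahead=* remaining=[* id * ( num ) + id ) ) $]
Step 20: shift *. Stack=[( ( E + T *] ptr=10 lookahead=id remaining=[id * ( num ) + id ) ) $]
Step 21: shift id. Stack=[( ( E + T * id] ptr=11 lookahead=* remaining=[* ( num ) + id ) ) $]
Step 22: reduce F->id. Stack=[( ( E + T * F] ptr=11 lookahead=* remaining=[* ( num ) + id ) ) $]

Answer: reduce F->id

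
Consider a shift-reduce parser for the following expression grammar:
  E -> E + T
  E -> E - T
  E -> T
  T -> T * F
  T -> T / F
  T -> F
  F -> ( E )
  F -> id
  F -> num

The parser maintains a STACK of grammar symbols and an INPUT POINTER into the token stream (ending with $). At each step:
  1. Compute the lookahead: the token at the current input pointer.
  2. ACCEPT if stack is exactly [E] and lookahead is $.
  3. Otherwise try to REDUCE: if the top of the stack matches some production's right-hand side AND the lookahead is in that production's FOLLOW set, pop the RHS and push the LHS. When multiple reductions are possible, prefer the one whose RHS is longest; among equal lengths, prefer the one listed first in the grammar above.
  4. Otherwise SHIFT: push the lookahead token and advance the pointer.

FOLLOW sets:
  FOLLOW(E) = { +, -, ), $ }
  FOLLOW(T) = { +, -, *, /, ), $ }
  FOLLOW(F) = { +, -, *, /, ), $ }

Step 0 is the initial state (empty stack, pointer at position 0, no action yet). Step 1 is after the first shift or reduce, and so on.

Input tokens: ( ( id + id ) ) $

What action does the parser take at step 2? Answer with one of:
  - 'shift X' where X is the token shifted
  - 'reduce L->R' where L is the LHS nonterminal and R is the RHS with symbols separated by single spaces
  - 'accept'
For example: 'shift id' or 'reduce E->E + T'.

Answer: shift (

Derivation:
Step 1: shift (. Stack=[(] ptr=1 lookahead=( remaining=[( id + id ) ) $]
Step 2: shift (. Stack=[( (] ptr=2 lookahead=id remaining=[id + id ) ) $]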